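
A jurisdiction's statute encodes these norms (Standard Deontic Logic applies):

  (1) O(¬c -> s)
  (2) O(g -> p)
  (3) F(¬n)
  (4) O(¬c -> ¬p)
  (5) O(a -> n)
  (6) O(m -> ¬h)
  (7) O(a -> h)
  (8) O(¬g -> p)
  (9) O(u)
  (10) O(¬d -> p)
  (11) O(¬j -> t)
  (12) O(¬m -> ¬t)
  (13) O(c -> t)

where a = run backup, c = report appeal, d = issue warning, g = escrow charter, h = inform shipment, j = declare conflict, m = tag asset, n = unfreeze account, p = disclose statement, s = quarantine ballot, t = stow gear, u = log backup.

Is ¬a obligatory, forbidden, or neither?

Obligatory

Premises 8 and 2 are O(¬g -> p) and O(g -> p); every ideal world satisfies ¬g or g, so in either case p holds — hence O(p).
The contrapositive of premise 4 (O(¬c -> ¬p)) is O(p -> c), and O(p) is already established, so O(c).
With premise 13, O(c -> t), the K-axiom yields O(t).
The contrapositive of premise 12 (O(¬m -> ¬t)) is O(t -> m), and O(t) is already established, so O(m).
Premise 6 is O(m -> ¬h); since O(m), deontic closure gives O(¬h).
The contrapositive of premise 7 (O(a -> h)) is O(¬h -> ¬a), and O(¬h) is already established, so O(¬a).
Premises 1, 3, 5, 9, 10, 11 do not contribute to this derivation.
Hence ¬a is obligatory.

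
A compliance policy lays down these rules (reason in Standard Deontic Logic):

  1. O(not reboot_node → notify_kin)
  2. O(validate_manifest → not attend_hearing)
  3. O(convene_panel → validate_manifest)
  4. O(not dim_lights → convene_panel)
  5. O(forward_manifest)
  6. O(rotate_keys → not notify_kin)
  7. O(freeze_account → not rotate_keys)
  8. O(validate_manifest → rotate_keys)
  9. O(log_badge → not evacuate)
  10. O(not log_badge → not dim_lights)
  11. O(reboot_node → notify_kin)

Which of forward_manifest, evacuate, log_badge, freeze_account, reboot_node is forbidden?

evacuate

Premises 1 and 11 cover both cases: O(not reboot_node → notify_kin) and O(reboot_node → notify_kin). Since not reboot_node ∨ reboot_node is a tautology, O(notify_kin) follows.
Premise 6 is O(rotate_keys → not notify_kin); contrapositively O(notify_kin → not rotate_keys). Since O(notify_kin) holds, K gives O(not rotate_keys).
Premise 8, O(validate_manifest → rotate_keys), contraposes to O(not rotate_keys → not validate_manifest); with O(not rotate_keys) we get O(not validate_manifest).
Premise 3 is O(convene_panel → validate_manifest); contrapositively O(not validate_manifest → not convene_panel). Since O(not validate_manifest) holds, K gives O(not convene_panel).
Premise 4, O(not dim_lights → convene_panel), contraposes to O(not convene_panel → dim_lights); with O(not convene_panel) we get O(dim_lights).
The contrapositive of premise 10 (O(not log_badge → not dim_lights)) is O(dim_lights → log_badge), and O(dim_lights) is already established, so O(log_badge).
With premise 9, O(log_badge → not evacuate), the K-axiom yields O(not evacuate).
So O(not evacuate) holds, i.e. evacuate is forbidden. None of the other listed options is forbidden under the premises.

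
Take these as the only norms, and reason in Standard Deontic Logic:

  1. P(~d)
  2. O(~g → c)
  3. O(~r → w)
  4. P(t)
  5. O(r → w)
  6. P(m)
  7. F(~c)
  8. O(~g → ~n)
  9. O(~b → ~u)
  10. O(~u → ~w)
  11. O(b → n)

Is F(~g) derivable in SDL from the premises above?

Premises 5 and 3 cover both cases: O(r → w) and O(~r → w). Since r ∨ ~r is a tautology, O(w) follows.
The contrapositive of premise 10 (O(~u → ~w)) is O(w → u), and O(w) is already established, so O(u).
Premise 9 is O(~b → ~u); contrapositively O(u → b). Since O(u) holds, K gives O(b).
From O(b) and premise 11, O(b → n), we obtain O(n).
The contrapositive of premise 8 (O(~g → ~n)) is O(n → g), and O(n) is already established, so O(g).
Premises 1, 2, 4, 6, 7 do not contribute to this derivation.
So O(g) holds, i.e. F(~g). The claim follows.

Yes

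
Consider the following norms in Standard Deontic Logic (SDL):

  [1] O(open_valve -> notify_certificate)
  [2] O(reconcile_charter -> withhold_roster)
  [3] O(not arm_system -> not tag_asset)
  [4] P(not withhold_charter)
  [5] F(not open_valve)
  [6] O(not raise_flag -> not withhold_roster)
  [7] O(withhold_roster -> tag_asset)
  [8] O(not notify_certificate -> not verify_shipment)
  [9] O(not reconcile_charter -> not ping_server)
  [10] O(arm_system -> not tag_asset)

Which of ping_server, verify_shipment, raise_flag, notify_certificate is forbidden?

Premises 3 and 10 are O(not arm_system -> not tag_asset) and O(arm_system -> not tag_asset); every ideal world satisfies not arm_system or arm_system, so in either case not tag_asset holds — hence O(not tag_asset).
Premise 7 is O(withhold_roster -> tag_asset); contrapositively O(not tag_asset -> not withhold_roster). Since O(not tag_asset) holds, K gives O(not withhold_roster).
Premise 2, O(reconcile_charter -> withhold_roster), contraposes to O(not withhold_roster -> not reconcile_charter); with O(not withhold_roster) we get O(not reconcile_charter).
From O(not reconcile_charter) and premise 9, O(not reconcile_charter -> not ping_server), we obtain O(not ping_server).
So O(not ping_server) holds, i.e. ping_server is forbidden. None of the other listed options is forbidden under the premises.

ping_server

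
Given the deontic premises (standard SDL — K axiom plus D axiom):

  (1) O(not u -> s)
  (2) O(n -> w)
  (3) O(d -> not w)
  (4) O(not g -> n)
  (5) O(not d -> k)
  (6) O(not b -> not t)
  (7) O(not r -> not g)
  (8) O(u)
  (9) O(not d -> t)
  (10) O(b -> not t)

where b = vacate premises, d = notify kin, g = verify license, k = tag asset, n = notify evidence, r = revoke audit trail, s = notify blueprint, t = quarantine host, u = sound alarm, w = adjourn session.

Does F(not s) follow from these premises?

Premise 1 is O(not u -> s), but O(not u) is not derivable from the premises, so it does not yield O(s).
No other premise forces O(s). An ideal world satisfying every premise can still have not s true, so F(not s) is not derivable.

No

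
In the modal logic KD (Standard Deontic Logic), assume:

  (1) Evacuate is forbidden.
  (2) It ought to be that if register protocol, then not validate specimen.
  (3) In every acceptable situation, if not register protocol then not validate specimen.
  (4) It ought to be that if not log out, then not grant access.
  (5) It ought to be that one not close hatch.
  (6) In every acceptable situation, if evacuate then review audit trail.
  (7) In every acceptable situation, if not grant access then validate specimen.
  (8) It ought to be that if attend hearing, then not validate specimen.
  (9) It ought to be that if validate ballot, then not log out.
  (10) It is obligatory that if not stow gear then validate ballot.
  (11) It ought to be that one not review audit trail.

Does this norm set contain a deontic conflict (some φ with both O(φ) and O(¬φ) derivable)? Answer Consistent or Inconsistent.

Premise 6 is O(evacuate → review_audit_trail), but O(evacuate) is not derivable from the premises, so it does not yield O(review_audit_trail).
So O(review_audit_trail) is not derivable, and the apparent clash with O(¬review_audit_trail) does not arise.
A world satisfying every obligation exists (e.g. attend_hearing=false, close_hatch=false, evacuate=false, grant_access=true, log_out=true, register_protocol=false, review_audit_trail=false, stow_gear=true, validate_ballot=false, validate_specimen=false); no atom is both obligatory and forbidden, so the set is consistent.

Consistent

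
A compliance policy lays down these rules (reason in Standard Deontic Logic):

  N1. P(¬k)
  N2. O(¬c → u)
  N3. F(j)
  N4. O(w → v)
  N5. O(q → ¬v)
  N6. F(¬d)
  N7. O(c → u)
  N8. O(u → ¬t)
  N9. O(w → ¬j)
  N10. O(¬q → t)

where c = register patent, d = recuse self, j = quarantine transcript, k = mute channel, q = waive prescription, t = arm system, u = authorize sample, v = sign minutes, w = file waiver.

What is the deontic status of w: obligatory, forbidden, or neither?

Forbidden

By case analysis on c: premise 7 gives O(c → u) and premise 2 gives O(¬c → u), so O(u) either way.
From O(u) and premise 8, O(u → ¬t), we obtain O(¬t).
The contrapositive of premise 10 (O(¬q → t)) is O(¬t → q), and O(¬t) is already established, so O(q).
Applying K to premise 5 (O(q → ¬v)) and O(q) yields O(¬v).
Premise 4, O(w → v), contraposes to O(¬v → ¬w); with O(¬v) we get O(¬w).
Premises 1, 3, 6, 9 do not contribute to this derivation.
Thus O(¬w), which is F(w): w is forbidden.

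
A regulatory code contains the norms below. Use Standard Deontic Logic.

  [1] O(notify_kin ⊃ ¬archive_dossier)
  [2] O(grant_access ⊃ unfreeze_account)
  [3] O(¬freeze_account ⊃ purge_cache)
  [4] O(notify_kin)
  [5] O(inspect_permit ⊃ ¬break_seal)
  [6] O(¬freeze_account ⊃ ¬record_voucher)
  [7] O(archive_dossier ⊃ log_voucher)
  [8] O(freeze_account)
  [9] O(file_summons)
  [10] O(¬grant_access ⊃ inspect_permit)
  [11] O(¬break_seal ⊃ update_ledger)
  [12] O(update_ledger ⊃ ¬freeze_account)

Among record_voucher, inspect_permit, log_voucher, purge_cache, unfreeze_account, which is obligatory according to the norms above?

From premise 8 we have O(freeze_account).
Premise 12, O(update_ledger ⊃ ¬freeze_account), contraposes to O(freeze_account ⊃ ¬update_ledger); with O(freeze_account) we get O(¬update_ledger).
Premise 11 is O(¬break_seal ⊃ update_ledger); contrapositively O(¬update_ledger ⊃ break_seal). Since O(¬update_ledger) holds, K gives O(break_seal).
Premise 5, O(inspect_permit ⊃ ¬break_seal), contraposes to O(break_seal ⊃ ¬inspect_permit); with O(break_seal) we get O(¬inspect_permit).
Premise 10, O(¬grant_access ⊃ inspect_permit), contraposes to O(¬inspect_permit ⊃ grant_access); with O(¬inspect_permit) we get O(grant_access).
From O(grant_access) and premise 2, O(grant_access ⊃ unfreeze_account), we obtain O(unfreeze_account).
So O(unfreeze_account) holds — unfreeze_account is obligatory. None of the other listed options is made obligatory by any chain of premises.

unfreeze_account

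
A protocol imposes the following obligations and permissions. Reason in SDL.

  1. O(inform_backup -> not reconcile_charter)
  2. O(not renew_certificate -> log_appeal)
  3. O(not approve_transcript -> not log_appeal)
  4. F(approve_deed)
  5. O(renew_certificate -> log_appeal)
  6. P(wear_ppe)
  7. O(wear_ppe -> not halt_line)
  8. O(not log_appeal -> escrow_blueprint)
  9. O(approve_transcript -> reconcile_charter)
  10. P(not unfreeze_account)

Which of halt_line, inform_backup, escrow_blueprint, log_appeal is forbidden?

Premises 5 and 2 are O(renew_certificate -> log_appeal) and O(not renew_certificate -> log_appeal); every ideal world satisfies renew_certificate or not renew_certificate, so in either case log_appeal holds — hence O(log_appeal).
Premise 3, O(not approve_transcript -> not log_appeal), contraposes to O(log_appeal -> approve_transcript); with O(log_appeal) we get O(approve_transcript).
From O(approve_transcript) and premise 9, O(approve_transcript -> reconcile_charter), we obtain O(reconcile_charter).
The contrapositive of premise 1 (O(inform_backup -> not reconcile_charter)) is O(reconcile_charter -> not inform_backup), and O(reconcile_charter) is already established, so O(not inform_backup).
So O(not inform_backup) holds, i.e. inform_backup is forbidden. None of the other listed options is forbidden under the premises.

inform_backup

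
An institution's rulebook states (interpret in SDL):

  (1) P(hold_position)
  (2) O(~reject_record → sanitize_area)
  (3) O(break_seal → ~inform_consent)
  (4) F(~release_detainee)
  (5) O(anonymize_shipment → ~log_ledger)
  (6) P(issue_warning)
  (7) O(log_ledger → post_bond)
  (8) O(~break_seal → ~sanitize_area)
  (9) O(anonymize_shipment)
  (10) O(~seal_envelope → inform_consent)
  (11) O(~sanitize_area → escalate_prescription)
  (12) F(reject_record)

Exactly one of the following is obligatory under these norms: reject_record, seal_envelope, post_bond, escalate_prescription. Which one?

seal_envelope

Premise 12 is F(reject_record), i.e. O(~reject_record).
From O(~reject_record) and premise 2, O(~reject_record → sanitize_area), we obtain O(sanitize_area).
The contrapositive of premise 8 (O(~break_seal → ~sanitize_area)) is O(sanitize_area → break_seal), and O(sanitize_area) is already established, so O(break_seal).
With premise 3, O(break_seal → ~inform_consent), the K-axiom yields O(~inform_consent).
The contrapositive of premise 10 (O(~seal_envelope → inform_consent)) is O(~inform_consent → seal_envelope), and O(~inform_consent) is already established, so O(seal_envelope).
So O(seal_envelope) holds — seal_envelope is obligatory. None of the other listed options is made obligatory by any chain of premises.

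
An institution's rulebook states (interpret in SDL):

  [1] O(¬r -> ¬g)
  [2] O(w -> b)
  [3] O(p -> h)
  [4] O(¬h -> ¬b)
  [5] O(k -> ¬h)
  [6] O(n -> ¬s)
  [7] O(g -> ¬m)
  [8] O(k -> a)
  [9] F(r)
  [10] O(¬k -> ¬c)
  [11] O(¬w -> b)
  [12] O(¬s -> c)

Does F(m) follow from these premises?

Premise 7 is O(g -> ¬m), but O(g) is not derivable from the premises, so it does not yield O(¬m).
No other premise forces O(¬m). An ideal world satisfying every premise can still have m true, so F(m) is not derivable.

No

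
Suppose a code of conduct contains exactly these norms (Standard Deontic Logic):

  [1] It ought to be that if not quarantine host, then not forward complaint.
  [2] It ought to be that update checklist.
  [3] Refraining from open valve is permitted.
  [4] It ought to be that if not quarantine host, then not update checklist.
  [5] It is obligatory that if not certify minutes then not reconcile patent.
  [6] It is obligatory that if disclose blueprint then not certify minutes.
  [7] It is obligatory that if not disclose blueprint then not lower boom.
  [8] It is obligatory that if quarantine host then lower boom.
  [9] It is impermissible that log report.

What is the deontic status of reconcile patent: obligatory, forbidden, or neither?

Forbidden

Premise 2 gives O(update_checklist).
The contrapositive of premise 4 (O(¬quarantine_host → ¬update_checklist)) is O(update_checklist → quarantine_host), and O(update_checklist) is already established, so O(quarantine_host).
Premise 8 is O(quarantine_host → lower_boom); since O(quarantine_host), deontic closure gives O(lower_boom).
Premise 7 is O(¬disclose_blueprint → ¬lower_boom); contrapositively O(lower_boom → disclose_blueprint). Since O(lower_boom) holds, K gives O(disclose_blueprint).
Premise 6 is O(disclose_blueprint → ¬certify_minutes); since O(disclose_blueprint), deontic closure gives O(¬certify_minutes).
Premise 5 is O(¬certify_minutes → ¬reconcile_patent); since O(¬certify_minutes), deontic closure gives O(¬reconcile_patent).
Premises 1, 3, 9 do not contribute to this derivation.
Thus O(¬reconcile_patent), which is F(reconcile_patent): reconcile_patent is forbidden.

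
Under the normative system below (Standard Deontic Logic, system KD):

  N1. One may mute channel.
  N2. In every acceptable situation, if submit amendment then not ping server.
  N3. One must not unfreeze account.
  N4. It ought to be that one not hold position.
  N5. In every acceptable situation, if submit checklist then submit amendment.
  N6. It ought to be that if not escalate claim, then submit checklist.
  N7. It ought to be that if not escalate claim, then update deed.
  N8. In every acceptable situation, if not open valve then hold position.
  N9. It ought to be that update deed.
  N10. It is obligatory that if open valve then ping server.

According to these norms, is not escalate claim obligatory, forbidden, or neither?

Premise 4 gives O(¬hold_position).
The contrapositive of premise 8 (O(¬open_valve → hold_position)) is O(¬hold_position → open_valve), and O(¬hold_position) is already established, so O(open_valve).
Applying K to premise 10 (O(open_valve → ping_server)) and O(open_valve) yields O(ping_server).
Premise 2 is O(submit_amendment → ¬ping_server); contrapositively O(ping_server → ¬submit_amendment). Since O(ping_server) holds, K gives O(¬submit_amendment).
Premise 5, O(submit_checklist → submit_amendment), contraposes to O(¬submit_amendment → ¬submit_checklist); with O(¬submit_amendment) we get O(¬submit_checklist).
The contrapositive of premise 6 (O(¬escalate_claim → submit_checklist)) is O(¬submit_checklist → escalate_claim), and O(¬submit_checklist) is already established, so O(escalate_claim).
Premises 1, 3, 7, 9 do not contribute to this derivation.
Thus O(escalate_claim), which is F(¬escalate_claim): ¬escalate_claim is forbidden.

Forbidden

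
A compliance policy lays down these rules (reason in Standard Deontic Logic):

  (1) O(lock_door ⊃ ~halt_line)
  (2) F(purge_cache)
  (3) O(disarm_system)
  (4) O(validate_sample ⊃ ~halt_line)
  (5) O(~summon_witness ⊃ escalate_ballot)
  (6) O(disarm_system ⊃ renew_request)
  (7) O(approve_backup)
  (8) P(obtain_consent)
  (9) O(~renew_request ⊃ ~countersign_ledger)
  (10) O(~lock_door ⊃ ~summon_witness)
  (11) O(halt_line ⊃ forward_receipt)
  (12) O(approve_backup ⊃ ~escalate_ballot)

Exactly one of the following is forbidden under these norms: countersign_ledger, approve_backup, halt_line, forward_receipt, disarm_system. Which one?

halt_line

From premise 7 we have O(approve_backup).
Applying K to premise 12 (O(approve_backup ⊃ ~escalate_ballot)) and O(approve_backup) yields O(~escalate_ballot).
Premise 5, O(~summon_witness ⊃ escalate_ballot), contraposes to O(~escalate_ballot ⊃ summon_witness); with O(~escalate_ballot) we get O(summon_witness).
Premise 10 is O(~lock_door ⊃ ~summon_witness); contrapositively O(summon_witness ⊃ lock_door). Since O(summon_witness) holds, K gives O(lock_door).
From O(lock_door) and premise 1, O(lock_door ⊃ ~halt_line), we obtain O(~halt_line).
So O(~halt_line) holds, i.e. halt_line is forbidden. None of the other listed options is forbidden under the premises.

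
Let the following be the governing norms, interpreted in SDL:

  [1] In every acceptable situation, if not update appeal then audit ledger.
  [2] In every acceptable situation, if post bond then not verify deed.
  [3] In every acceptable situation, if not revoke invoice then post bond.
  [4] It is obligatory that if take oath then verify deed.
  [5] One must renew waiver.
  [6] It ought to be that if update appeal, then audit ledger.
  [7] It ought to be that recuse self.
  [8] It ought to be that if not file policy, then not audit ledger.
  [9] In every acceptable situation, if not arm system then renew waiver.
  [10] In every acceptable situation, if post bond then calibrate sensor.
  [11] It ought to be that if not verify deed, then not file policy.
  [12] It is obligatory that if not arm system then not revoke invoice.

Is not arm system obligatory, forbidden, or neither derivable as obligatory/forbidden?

Forbidden

Premises 1 and 6 cover both cases: O(¬update_appeal → audit_ledger) and O(update_appeal → audit_ledger). Since ¬update_appeal ∨ update_appeal is a tautology, O(audit_ledger) follows.
The contrapositive of premise 8 (O(¬file_policy → ¬audit_ledger)) is O(audit_ledger → file_policy), and O(audit_ledger) is already established, so O(file_policy).
The contrapositive of premise 11 (O(¬verify_deed → ¬file_policy)) is O(file_policy → verify_deed), and O(file_policy) is already established, so O(verify_deed).
Premise 2 is O(post_bond → ¬verify_deed); contrapositively O(verify_deed → ¬post_bond). Since O(verify_deed) holds, K gives O(¬post_bond).
Premise 3 is O(¬revoke_invoice → post_bond); contrapositively O(¬post_bond → revoke_invoice). Since O(¬post_bond) holds, K gives O(revoke_invoice).
Premise 12 is O(¬arm_system → ¬revoke_invoice); contrapositively O(revoke_invoice → arm_system). Since O(revoke_invoice) holds, K gives O(arm_system).
Premises 4, 5, 7, 9, 10 do not contribute to this derivation.
Thus O(arm_system), which is F(¬arm_system): ¬arm_system is forbidden.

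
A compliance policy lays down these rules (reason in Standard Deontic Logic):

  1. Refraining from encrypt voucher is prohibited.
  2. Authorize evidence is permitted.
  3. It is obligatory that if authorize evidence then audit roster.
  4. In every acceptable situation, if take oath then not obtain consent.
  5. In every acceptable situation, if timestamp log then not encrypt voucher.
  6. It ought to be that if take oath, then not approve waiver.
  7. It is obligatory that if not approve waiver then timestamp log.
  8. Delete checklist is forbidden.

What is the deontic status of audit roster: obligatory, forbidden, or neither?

Premise 3 is O(authorize_evidence → audit_roster), but O(authorize_evidence) is not derivable from the premises (the permission P(authorize_evidence) asserts only ¬O(¬authorize_evidence), not O(authorize_evidence)), so it does not yield O(audit_roster).
No premise or chain of K-axiom applications forces O(audit_roster), and none forces O(¬audit_roster). So audit_roster is neither obligatory nor forbidden under these norms.

Neither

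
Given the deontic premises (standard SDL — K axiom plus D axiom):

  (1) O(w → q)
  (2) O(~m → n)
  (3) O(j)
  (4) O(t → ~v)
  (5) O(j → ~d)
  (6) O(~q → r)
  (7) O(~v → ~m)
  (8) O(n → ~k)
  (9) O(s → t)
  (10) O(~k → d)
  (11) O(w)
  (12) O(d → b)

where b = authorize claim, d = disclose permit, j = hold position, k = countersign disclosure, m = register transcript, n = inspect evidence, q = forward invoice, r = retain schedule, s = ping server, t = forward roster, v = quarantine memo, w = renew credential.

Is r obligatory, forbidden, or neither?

Neither

Premise 6 is O(~q → r), but O(~q) is not derivable from the premises, so it does not yield O(r).
No premise or chain of K-axiom applications forces O(r), and none forces O(~r). So r is neither obligatory nor forbidden under these norms.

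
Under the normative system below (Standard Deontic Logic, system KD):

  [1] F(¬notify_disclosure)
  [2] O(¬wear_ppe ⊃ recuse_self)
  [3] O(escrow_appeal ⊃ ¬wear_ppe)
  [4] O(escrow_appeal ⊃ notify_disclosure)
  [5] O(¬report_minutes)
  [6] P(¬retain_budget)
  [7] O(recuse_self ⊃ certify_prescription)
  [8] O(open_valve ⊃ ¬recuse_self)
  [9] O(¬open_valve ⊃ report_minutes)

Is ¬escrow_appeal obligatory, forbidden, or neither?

Obligatory

Premise 5 gives O(¬report_minutes).
The contrapositive of premise 9 (O(¬open_valve ⊃ report_minutes)) is O(¬report_minutes ⊃ open_valve), and O(¬report_minutes) is already established, so O(open_valve).
Premise 8 is O(open_valve ⊃ ¬recuse_self); since O(open_valve), deontic closure gives O(¬recuse_self).
Premise 2, O(¬wear_ppe ⊃ recuse_self), contraposes to O(¬recuse_self ⊃ wear_ppe); with O(¬recuse_self) we get O(wear_ppe).
Premise 3, O(escrow_appeal ⊃ ¬wear_ppe), contraposes to O(wear_ppe ⊃ ¬escrow_appeal); with O(wear_ppe) we get O(¬escrow_appeal).
Premises 1, 4, 6, 7 do not contribute to this derivation.
Hence ¬escrow_appeal is obligatory.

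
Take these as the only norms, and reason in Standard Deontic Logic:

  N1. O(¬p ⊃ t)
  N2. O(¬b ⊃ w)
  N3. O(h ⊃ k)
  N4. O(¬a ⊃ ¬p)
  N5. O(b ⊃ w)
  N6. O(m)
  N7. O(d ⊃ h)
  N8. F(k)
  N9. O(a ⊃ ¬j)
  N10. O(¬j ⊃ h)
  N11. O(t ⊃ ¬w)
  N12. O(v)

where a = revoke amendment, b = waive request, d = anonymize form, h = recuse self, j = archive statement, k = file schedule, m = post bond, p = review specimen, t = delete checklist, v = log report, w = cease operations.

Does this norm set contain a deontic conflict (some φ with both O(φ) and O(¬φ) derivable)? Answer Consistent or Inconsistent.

Premises 2 and 5 are O(¬b ⊃ w) and O(b ⊃ w); every ideal world satisfies ¬b or b, so in either case w holds — hence O(w).
Premise 11 is O(t ⊃ ¬w); contrapositively O(w ⊃ ¬t). Since O(w) holds, K gives O(¬t).
The contrapositive of premise 1 (O(¬p ⊃ t)) is O(¬t ⊃ p), and O(¬t) is already established, so O(p).
Premise 4, O(¬a ⊃ ¬p), contraposes to O(p ⊃ a); with O(p) we get O(a).
Applying K to premise 9 (O(a ⊃ ¬j)) and O(a) yields O(¬j).
Premise 10 is O(¬j ⊃ h); since O(¬j), deontic closure gives O(h).
From O(h) and premise 3, O(h ⊃ k), we obtain O(k).
However, F(k) at premise 8 amounts to O(¬k).
We now have both O(k) and O(¬k) — k is simultaneously obligatory and forbidden, violating the D-axiom.

Inconsistent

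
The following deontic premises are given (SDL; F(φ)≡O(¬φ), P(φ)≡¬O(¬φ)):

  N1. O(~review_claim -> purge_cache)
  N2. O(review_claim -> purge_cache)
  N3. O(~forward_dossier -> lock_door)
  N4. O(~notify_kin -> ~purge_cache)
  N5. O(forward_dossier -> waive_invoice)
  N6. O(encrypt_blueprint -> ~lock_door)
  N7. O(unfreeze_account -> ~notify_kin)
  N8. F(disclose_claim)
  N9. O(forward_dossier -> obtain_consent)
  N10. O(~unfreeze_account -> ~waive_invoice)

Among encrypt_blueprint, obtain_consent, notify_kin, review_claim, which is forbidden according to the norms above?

Premises 1 and 2 cover both cases: O(~review_claim -> purge_cache) and O(review_claim -> purge_cache). Since ~review_claim ∨ review_claim is a tautology, O(purge_cache) follows.
Premise 4, O(~notify_kin -> ~purge_cache), contraposes to O(purge_cache -> notify_kin); with O(purge_cache) we get O(notify_kin).
The contrapositive of premise 7 (O(unfreeze_account -> ~notify_kin)) is O(notify_kin -> ~unfreeze_account), and O(notify_kin) is already established, so O(~unfreeze_account).
Premise 10 is O(~unfreeze_account -> ~waive_invoice); since O(~unfreeze_account), deontic closure gives O(~waive_invoice).
The contrapositive of premise 5 (O(forward_dossier -> waive_invoice)) is O(~waive_invoice -> ~forward_dossier), and O(~waive_invoice) is already established, so O(~forward_dossier).
Premise 3 is O(~forward_dossier -> lock_door); since O(~forward_dossier), deontic closure gives O(lock_door).
Premise 6, O(encrypt_blueprint -> ~lock_door), contraposes to O(lock_door -> ~encrypt_blueprint); with O(lock_door) we get O(~encrypt_blueprint).
So O(~encrypt_blueprint) holds, i.e. encrypt_blueprint is forbidden. None of the other listed options is forbidden under the premises.

encrypt_blueprint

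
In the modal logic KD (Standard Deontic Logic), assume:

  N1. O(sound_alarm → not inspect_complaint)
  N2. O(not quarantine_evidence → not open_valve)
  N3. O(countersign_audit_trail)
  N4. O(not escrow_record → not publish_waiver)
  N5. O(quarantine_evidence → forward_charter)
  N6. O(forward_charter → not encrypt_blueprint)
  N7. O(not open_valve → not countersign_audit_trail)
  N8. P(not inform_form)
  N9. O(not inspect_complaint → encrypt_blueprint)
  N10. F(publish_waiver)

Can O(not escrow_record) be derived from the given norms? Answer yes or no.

No

Premise 4 is O(not escrow_record → not publish_waiver); even if O(not publish_waiver) held, inferring O(not escrow_record) would be affirming the consequent — invalid.
No other premise forces O(not escrow_record). An ideal world satisfying every premise can still have not escrow_record false, so O(not escrow_record) is not derivable.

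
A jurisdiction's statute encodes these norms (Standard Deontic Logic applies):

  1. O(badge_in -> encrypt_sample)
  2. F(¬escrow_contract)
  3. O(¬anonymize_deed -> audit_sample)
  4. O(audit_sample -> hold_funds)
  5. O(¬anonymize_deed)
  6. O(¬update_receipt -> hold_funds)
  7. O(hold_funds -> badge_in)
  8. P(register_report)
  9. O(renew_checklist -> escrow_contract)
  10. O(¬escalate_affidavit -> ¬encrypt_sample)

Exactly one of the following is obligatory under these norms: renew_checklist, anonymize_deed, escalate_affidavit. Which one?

From premise 5 we have O(¬anonymize_deed).
Premise 3 is O(¬anonymize_deed -> audit_sample); since O(¬anonymize_deed), deontic closure gives O(audit_sample).
Applying K to premise 4 (O(audit_sample -> hold_funds)) and O(audit_sample) yields O(hold_funds).
Applying K to premise 7 (O(hold_funds -> badge_in)) and O(hold_funds) yields O(badge_in).
From O(badge_in) and premise 1, O(badge_in -> encrypt_sample), we obtain O(encrypt_sample).
Premise 10 is O(¬escalate_affidavit -> ¬encrypt_sample); contrapositively O(encrypt_sample -> escalate_affidavit). Since O(encrypt_sample) holds, K gives O(escalate_affidavit).
So O(escalate_affidavit) holds — escalate_affidavit is obligatory. None of the other listed options is made obligatory by any chain of premises.

escalate_affidavit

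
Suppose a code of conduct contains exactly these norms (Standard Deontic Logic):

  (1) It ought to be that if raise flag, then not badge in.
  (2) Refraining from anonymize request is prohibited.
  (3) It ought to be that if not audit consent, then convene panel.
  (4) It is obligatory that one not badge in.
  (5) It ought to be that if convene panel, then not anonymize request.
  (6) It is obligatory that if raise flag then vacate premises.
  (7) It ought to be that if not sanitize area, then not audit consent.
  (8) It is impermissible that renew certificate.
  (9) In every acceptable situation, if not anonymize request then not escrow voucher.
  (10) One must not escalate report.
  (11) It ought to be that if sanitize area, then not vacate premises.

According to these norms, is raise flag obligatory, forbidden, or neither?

Forbidden

F(¬anonymize_request) at premise 2 means O(anonymize_request).
Premise 5 is O(convene_panel → ¬anonymize_request); contrapositively O(anonymize_request → ¬convene_panel). Since O(anonymize_request) holds, K gives O(¬convene_panel).
Premise 3, O(¬audit_consent → convene_panel), contraposes to O(¬convene_panel → audit_consent); with O(¬convene_panel) we get O(audit_consent).
Premise 7 is O(¬sanitize_area → ¬audit_consent); contrapositively O(audit_consent → sanitize_area). Since O(audit_consent) holds, K gives O(sanitize_area).
From O(sanitize_area) and premise 11, O(sanitize_area → ¬vacate_premises), we obtain O(¬vacate_premises).
Premise 6 is O(raise_flag → vacate_premises); contrapositively O(¬vacate_premises → ¬raise_flag). Since O(¬vacate_premises) holds, K gives O(¬raise_flag).
Premises 1, 4, 8, 9, 10 do not contribute to this derivation.
Thus O(¬raise_flag), which is F(raise_flag): raise_flag is forbidden.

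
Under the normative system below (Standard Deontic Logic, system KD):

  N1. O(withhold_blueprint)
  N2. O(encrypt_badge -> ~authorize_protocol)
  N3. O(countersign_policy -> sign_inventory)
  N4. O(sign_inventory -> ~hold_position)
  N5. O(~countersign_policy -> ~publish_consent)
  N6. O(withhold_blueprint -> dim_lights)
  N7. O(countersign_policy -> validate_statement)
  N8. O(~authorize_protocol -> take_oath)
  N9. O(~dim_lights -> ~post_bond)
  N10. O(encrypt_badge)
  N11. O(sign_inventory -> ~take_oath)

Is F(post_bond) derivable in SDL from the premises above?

No

Premise 9 is O(~dim_lights -> ~post_bond), but O(~dim_lights) is not derivable from the premises, so it does not yield O(~post_bond).
No other premise forces O(~post_bond). An ideal world satisfying every premise can still have post_bond true, so F(post_bond) is not derivable.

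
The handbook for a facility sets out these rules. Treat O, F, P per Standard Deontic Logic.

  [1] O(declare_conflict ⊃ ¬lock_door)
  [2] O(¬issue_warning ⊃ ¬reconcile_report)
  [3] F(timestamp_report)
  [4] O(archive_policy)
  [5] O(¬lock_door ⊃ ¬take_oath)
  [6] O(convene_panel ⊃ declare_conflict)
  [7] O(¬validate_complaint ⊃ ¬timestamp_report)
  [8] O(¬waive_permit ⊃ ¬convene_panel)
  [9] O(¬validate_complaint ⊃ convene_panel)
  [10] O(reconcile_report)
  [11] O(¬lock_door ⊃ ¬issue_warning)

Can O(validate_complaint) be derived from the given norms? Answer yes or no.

Yes

Premise 10 gives O(reconcile_report).
The contrapositive of premise 2 (O(¬issue_warning ⊃ ¬reconcile_report)) is O(reconcile_report ⊃ issue_warning), and O(reconcile_report) is already established, so O(issue_warning).
Premise 11, O(¬lock_door ⊃ ¬issue_warning), contraposes to O(issue_warning ⊃ lock_door); with O(issue_warning) we get O(lock_door).
The contrapositive of premise 1 (O(declare_conflict ⊃ ¬lock_door)) is O(lock_door ⊃ ¬declare_conflict), and O(lock_door) is already established, so O(¬declare_conflict).
The contrapositive of premise 6 (O(convene_panel ⊃ declare_conflict)) is O(¬declare_conflict ⊃ ¬convene_panel), and O(¬declare_conflict) is already established, so O(¬convene_panel).
Premise 9 is O(¬validate_complaint ⊃ convene_panel); contrapositively O(¬convene_panel ⊃ validate_complaint). Since O(¬convene_panel) holds, K gives O(validate_complaint).
Premises 3, 4, 5, 7, 8 do not contribute to this derivation.
So O(validate_complaint) follows.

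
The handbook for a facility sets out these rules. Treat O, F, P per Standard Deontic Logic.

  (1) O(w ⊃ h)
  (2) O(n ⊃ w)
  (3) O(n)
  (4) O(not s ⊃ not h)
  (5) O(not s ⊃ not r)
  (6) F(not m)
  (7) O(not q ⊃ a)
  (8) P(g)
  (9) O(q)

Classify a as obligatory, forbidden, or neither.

Premise 7 is O(not q ⊃ a), but O(not q) is not derivable from the premises, so it does not yield O(a).
No premise or chain of K-axiom applications forces O(a), and none forces O(not a). So a is neither obligatory nor forbidden under these norms.

Neither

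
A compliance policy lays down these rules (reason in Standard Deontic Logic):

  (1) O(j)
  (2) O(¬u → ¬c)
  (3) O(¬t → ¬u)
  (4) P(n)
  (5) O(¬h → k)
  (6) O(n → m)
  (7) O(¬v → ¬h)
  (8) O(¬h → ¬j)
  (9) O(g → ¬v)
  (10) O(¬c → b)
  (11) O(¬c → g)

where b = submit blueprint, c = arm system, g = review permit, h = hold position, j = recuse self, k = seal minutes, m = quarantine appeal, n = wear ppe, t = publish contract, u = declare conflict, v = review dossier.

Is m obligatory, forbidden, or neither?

Neither

Premise 6 is O(n → m), but O(n) is not derivable from the premises (the permission P(n) asserts only ¬O(¬n), not O(n)), so it does not yield O(m).
No premise or chain of K-axiom applications forces O(m), and none forces O(¬m). So m is neither obligatory nor forbidden under these norms.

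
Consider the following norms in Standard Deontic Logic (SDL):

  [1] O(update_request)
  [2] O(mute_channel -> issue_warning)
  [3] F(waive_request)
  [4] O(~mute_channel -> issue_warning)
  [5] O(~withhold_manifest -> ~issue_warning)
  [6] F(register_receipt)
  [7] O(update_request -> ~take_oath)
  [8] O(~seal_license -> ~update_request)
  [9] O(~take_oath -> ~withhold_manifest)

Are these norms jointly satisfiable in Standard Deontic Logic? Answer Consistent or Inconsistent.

Premises 4 and 2 cover both cases: O(~mute_channel -> issue_warning) and O(mute_channel -> issue_warning). Since ~mute_channel ∨ mute_channel is a tautology, O(issue_warning) follows.
Premise 5, O(~withhold_manifest -> ~issue_warning), contraposes to O(issue_warning -> withhold_manifest); with O(issue_warning) we get O(withhold_manifest).
The contrapositive of premise 9 (O(~take_oath -> ~withhold_manifest)) is O(withhold_manifest -> take_oath), and O(withhold_manifest) is already established, so O(take_oath).
Premise 7 is O(update_request -> ~take_oath); contrapositively O(take_oath -> ~update_request). Since O(take_oath) holds, K gives O(~update_request).
But premise 1 directly asserts O(update_request).
We now have both O(~update_request) and O(update_request) — update_request is simultaneously obligatory and forbidden, violating the D-axiom.

Inconsistent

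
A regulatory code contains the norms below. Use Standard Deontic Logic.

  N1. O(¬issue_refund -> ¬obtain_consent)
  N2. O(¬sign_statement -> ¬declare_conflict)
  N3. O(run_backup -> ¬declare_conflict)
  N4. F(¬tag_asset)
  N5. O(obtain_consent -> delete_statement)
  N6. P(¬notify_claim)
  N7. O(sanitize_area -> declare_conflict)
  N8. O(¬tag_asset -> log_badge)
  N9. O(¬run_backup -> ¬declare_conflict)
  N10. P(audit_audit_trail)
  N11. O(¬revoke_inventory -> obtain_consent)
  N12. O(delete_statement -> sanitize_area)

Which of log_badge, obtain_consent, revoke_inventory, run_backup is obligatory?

Premises 9 and 3 are O(¬run_backup -> ¬declare_conflict) and O(run_backup -> ¬declare_conflict); every ideal world satisfies ¬run_backup or run_backup, so in either case ¬declare_conflict holds — hence O(¬declare_conflict).
The contrapositive of premise 7 (O(sanitize_area -> declare_conflict)) is O(¬declare_conflict -> ¬sanitize_area), and O(¬declare_conflict) is already established, so O(¬sanitize_area).
The contrapositive of premise 12 (O(delete_statement -> sanitize_area)) is O(¬sanitize_area -> ¬delete_statement), and O(¬sanitize_area) is already established, so O(¬delete_statement).
Premise 5 is O(obtain_consent -> delete_statement); contrapositively O(¬delete_statement -> ¬obtain_consent). Since O(¬delete_statement) holds, K gives O(¬obtain_consent).
Premise 11 is O(¬revoke_inventory -> obtain_consent); contrapositively O(¬obtain_consent -> revoke_inventory). Since O(¬obtain_consent) holds, K gives O(revoke_inventory).
So O(revoke_inventory) holds — revoke_inventory is obligatory. None of the other listed options is made obligatory by any chain of premises.

revoke_inventory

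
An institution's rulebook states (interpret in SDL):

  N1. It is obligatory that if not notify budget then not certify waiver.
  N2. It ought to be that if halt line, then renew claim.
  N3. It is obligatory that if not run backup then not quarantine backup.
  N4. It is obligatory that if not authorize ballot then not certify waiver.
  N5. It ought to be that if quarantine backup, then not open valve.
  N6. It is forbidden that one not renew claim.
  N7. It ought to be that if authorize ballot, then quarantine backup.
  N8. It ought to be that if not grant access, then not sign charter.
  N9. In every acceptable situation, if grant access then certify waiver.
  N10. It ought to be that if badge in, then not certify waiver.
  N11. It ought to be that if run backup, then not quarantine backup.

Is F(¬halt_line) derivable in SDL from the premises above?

Premise 2 is O(halt_line → renew_claim); even if O(renew_claim) held, inferring O(halt_line) would be affirming the consequent — invalid.
No other premise forces O(halt_line). An ideal world satisfying every premise can still have ¬halt_line true, so F(¬halt_line) is not derivable.

No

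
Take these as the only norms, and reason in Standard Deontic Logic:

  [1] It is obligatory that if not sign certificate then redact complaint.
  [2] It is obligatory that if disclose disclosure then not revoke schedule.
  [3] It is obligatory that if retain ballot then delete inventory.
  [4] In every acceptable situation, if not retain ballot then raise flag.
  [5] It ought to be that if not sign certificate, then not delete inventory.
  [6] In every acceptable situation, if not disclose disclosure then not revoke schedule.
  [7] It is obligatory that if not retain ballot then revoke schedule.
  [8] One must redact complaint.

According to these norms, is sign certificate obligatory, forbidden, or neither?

Premises 2 and 6 are O(disclose_disclosure → ¬revoke_schedule) and O(¬disclose_disclosure → ¬revoke_schedule); every ideal world satisfies disclose_disclosure or ¬disclose_disclosure, so in either case ¬revoke_schedule holds — hence O(¬revoke_schedule).
Premise 7 is O(¬retain_ballot → revoke_schedule); contrapositively O(¬revoke_schedule → retain_ballot). Since O(¬revoke_schedule) holds, K gives O(retain_ballot).
Premise 3 is O(retain_ballot → delete_inventory); since O(retain_ballot), deontic closure gives O(delete_inventory).
Premise 5 is O(¬sign_certificate → ¬delete_inventory); contrapositively O(delete_inventory → sign_certificate). Since O(delete_inventory) holds, K gives O(sign_certificate).
Premises 1, 4, 8 do not contribute to this derivation.
Hence sign_certificate is obligatory.

Obligatory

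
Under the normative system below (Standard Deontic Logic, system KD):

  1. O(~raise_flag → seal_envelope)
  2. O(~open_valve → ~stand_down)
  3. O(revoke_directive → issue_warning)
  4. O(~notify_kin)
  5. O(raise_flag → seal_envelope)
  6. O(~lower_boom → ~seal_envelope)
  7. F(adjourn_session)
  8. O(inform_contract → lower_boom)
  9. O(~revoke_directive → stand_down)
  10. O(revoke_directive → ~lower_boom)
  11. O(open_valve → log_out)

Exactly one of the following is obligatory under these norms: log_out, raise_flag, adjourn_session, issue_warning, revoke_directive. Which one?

log_out

By case analysis on raise_flag: premise 5 gives O(raise_flag → seal_envelope) and premise 1 gives O(~raise_flag → seal_envelope), so O(seal_envelope) either way.
The contrapositive of premise 6 (O(~lower_boom → ~seal_envelope)) is O(seal_envelope → lower_boom), and O(seal_envelope) is already established, so O(lower_boom).
Premise 10 is O(revoke_directive → ~lower_boom); contrapositively O(lower_boom → ~revoke_directive). Since O(lower_boom) holds, K gives O(~revoke_directive).
Premise 9 is O(~revoke_directive → stand_down); since O(~revoke_directive), deontic closure gives O(stand_down).
The contrapositive of premise 2 (O(~open_valve → ~stand_down)) is O(stand_down → open_valve), and O(stand_down) is already established, so O(open_valve).
Premise 11 is O(open_valve → log_out); since O(open_valve), deontic closure gives O(log_out).
So O(log_out) holds — log_out is obligatory. None of the other listed options is made obligatory by any chain of premises.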